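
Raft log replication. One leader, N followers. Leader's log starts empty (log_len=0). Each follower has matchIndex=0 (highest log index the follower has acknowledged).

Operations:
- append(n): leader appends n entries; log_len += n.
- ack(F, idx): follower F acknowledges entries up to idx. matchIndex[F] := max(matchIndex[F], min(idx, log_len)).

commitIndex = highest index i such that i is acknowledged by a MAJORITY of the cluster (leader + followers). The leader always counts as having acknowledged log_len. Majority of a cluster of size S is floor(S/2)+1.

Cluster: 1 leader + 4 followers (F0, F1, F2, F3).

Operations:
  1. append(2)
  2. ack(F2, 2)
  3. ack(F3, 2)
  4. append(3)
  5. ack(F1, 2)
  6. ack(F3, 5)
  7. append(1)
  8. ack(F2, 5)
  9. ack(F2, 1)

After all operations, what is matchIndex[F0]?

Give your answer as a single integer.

Op 1: append 2 -> log_len=2
Op 2: F2 acks idx 2 -> match: F0=0 F1=0 F2=2 F3=0; commitIndex=0
Op 3: F3 acks idx 2 -> match: F0=0 F1=0 F2=2 F3=2; commitIndex=2
Op 4: append 3 -> log_len=5
Op 5: F1 acks idx 2 -> match: F0=0 F1=2 F2=2 F3=2; commitIndex=2
Op 6: F3 acks idx 5 -> match: F0=0 F1=2 F2=2 F3=5; commitIndex=2
Op 7: append 1 -> log_len=6
Op 8: F2 acks idx 5 -> match: F0=0 F1=2 F2=5 F3=5; commitIndex=5
Op 9: F2 acks idx 1 -> match: F0=0 F1=2 F2=5 F3=5; commitIndex=5

Answer: 0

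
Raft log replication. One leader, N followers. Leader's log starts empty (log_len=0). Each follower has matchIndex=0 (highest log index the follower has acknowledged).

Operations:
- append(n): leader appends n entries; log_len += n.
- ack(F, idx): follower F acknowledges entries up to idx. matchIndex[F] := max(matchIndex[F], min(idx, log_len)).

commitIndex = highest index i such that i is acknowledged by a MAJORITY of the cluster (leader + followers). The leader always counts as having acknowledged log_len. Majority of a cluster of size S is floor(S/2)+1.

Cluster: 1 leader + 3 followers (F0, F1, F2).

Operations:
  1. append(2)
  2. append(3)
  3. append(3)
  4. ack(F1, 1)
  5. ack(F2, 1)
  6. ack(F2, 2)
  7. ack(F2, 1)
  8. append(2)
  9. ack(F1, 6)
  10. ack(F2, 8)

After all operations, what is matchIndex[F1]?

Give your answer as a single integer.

Answer: 6

Derivation:
Op 1: append 2 -> log_len=2
Op 2: append 3 -> log_len=5
Op 3: append 3 -> log_len=8
Op 4: F1 acks idx 1 -> match: F0=0 F1=1 F2=0; commitIndex=0
Op 5: F2 acks idx 1 -> match: F0=0 F1=1 F2=1; commitIndex=1
Op 6: F2 acks idx 2 -> match: F0=0 F1=1 F2=2; commitIndex=1
Op 7: F2 acks idx 1 -> match: F0=0 F1=1 F2=2; commitIndex=1
Op 8: append 2 -> log_len=10
Op 9: F1 acks idx 6 -> match: F0=0 F1=6 F2=2; commitIndex=2
Op 10: F2 acks idx 8 -> match: F0=0 F1=6 F2=8; commitIndex=6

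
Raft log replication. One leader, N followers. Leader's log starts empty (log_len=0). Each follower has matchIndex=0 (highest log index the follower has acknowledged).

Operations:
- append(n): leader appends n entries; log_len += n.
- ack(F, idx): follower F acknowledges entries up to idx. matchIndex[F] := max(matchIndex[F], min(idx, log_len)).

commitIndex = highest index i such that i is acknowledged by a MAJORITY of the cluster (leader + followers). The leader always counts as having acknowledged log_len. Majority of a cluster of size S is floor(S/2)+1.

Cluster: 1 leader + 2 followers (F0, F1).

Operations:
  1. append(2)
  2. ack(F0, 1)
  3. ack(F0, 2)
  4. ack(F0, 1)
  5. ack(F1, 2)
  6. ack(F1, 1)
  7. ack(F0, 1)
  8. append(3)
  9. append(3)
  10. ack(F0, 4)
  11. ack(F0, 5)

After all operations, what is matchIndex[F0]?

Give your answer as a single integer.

Answer: 5

Derivation:
Op 1: append 2 -> log_len=2
Op 2: F0 acks idx 1 -> match: F0=1 F1=0; commitIndex=1
Op 3: F0 acks idx 2 -> match: F0=2 F1=0; commitIndex=2
Op 4: F0 acks idx 1 -> match: F0=2 F1=0; commitIndex=2
Op 5: F1 acks idx 2 -> match: F0=2 F1=2; commitIndex=2
Op 6: F1 acks idx 1 -> match: F0=2 F1=2; commitIndex=2
Op 7: F0 acks idx 1 -> match: F0=2 F1=2; commitIndex=2
Op 8: append 3 -> log_len=5
Op 9: append 3 -> log_len=8
Op 10: F0 acks idx 4 -> match: F0=4 F1=2; commitIndex=4
Op 11: F0 acks idx 5 -> match: F0=5 F1=2; commitIndex=5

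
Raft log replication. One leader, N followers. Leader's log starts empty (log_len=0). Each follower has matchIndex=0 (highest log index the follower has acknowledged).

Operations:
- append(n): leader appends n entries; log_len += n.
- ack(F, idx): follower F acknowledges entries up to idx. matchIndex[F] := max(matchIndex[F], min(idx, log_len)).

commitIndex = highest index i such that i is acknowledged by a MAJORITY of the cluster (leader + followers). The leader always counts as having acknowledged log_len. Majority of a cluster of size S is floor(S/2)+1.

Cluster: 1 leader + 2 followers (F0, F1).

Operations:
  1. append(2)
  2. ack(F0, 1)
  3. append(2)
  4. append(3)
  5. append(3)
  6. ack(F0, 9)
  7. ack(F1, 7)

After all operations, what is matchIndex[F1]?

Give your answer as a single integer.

Op 1: append 2 -> log_len=2
Op 2: F0 acks idx 1 -> match: F0=1 F1=0; commitIndex=1
Op 3: append 2 -> log_len=4
Op 4: append 3 -> log_len=7
Op 5: append 3 -> log_len=10
Op 6: F0 acks idx 9 -> match: F0=9 F1=0; commitIndex=9
Op 7: F1 acks idx 7 -> match: F0=9 F1=7; commitIndex=9

Answer: 7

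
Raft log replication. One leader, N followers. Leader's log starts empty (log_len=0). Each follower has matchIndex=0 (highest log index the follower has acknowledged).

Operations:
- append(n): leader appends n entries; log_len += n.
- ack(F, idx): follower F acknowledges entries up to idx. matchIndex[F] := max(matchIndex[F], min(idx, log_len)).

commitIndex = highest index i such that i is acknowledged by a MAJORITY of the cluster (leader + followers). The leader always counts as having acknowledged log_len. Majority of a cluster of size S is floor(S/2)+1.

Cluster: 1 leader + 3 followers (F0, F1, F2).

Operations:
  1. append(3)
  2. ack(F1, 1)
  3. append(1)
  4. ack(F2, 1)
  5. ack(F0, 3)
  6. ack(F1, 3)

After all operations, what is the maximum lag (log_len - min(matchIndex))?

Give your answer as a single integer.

Op 1: append 3 -> log_len=3
Op 2: F1 acks idx 1 -> match: F0=0 F1=1 F2=0; commitIndex=0
Op 3: append 1 -> log_len=4
Op 4: F2 acks idx 1 -> match: F0=0 F1=1 F2=1; commitIndex=1
Op 5: F0 acks idx 3 -> match: F0=3 F1=1 F2=1; commitIndex=1
Op 6: F1 acks idx 3 -> match: F0=3 F1=3 F2=1; commitIndex=3

Answer: 3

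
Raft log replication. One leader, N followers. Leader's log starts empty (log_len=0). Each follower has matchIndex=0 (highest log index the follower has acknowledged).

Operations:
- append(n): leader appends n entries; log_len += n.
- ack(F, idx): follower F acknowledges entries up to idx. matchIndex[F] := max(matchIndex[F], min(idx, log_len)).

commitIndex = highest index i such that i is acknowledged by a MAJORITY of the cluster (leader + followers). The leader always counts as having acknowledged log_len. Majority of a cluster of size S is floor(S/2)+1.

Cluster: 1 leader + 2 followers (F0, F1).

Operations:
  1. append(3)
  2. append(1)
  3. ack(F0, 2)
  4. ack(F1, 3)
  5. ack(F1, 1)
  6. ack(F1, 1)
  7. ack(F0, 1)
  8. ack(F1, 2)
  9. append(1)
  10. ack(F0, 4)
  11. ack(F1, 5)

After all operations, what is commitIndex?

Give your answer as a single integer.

Answer: 5

Derivation:
Op 1: append 3 -> log_len=3
Op 2: append 1 -> log_len=4
Op 3: F0 acks idx 2 -> match: F0=2 F1=0; commitIndex=2
Op 4: F1 acks idx 3 -> match: F0=2 F1=3; commitIndex=3
Op 5: F1 acks idx 1 -> match: F0=2 F1=3; commitIndex=3
Op 6: F1 acks idx 1 -> match: F0=2 F1=3; commitIndex=3
Op 7: F0 acks idx 1 -> match: F0=2 F1=3; commitIndex=3
Op 8: F1 acks idx 2 -> match: F0=2 F1=3; commitIndex=3
Op 9: append 1 -> log_len=5
Op 10: F0 acks idx 4 -> match: F0=4 F1=3; commitIndex=4
Op 11: F1 acks idx 5 -> match: F0=4 F1=5; commitIndex=5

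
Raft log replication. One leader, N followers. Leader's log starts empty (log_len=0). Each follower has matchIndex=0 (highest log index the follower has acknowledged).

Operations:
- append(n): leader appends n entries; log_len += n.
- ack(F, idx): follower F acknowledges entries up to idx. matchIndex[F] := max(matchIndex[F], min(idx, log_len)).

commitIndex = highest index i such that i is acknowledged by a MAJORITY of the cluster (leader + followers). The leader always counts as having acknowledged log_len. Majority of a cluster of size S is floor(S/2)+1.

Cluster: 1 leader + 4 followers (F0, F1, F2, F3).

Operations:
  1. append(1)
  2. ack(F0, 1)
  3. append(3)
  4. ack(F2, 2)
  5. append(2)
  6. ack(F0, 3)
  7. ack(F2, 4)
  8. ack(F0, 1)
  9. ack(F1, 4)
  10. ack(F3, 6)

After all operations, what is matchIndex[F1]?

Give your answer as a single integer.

Answer: 4

Derivation:
Op 1: append 1 -> log_len=1
Op 2: F0 acks idx 1 -> match: F0=1 F1=0 F2=0 F3=0; commitIndex=0
Op 3: append 3 -> log_len=4
Op 4: F2 acks idx 2 -> match: F0=1 F1=0 F2=2 F3=0; commitIndex=1
Op 5: append 2 -> log_len=6
Op 6: F0 acks idx 3 -> match: F0=3 F1=0 F2=2 F3=0; commitIndex=2
Op 7: F2 acks idx 4 -> match: F0=3 F1=0 F2=4 F3=0; commitIndex=3
Op 8: F0 acks idx 1 -> match: F0=3 F1=0 F2=4 F3=0; commitIndex=3
Op 9: F1 acks idx 4 -> match: F0=3 F1=4 F2=4 F3=0; commitIndex=4
Op 10: F3 acks idx 6 -> match: F0=3 F1=4 F2=4 F3=6; commitIndex=4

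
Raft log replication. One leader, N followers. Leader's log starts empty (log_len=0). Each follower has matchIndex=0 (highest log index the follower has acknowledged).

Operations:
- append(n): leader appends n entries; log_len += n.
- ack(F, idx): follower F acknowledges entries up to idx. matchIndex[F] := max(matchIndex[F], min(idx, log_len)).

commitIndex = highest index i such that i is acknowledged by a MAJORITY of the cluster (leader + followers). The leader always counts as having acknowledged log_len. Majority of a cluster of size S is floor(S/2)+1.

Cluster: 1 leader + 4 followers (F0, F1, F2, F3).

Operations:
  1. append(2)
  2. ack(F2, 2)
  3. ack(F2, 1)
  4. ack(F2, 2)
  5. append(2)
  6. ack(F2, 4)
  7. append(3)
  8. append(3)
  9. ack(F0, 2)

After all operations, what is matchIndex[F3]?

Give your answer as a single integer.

Op 1: append 2 -> log_len=2
Op 2: F2 acks idx 2 -> match: F0=0 F1=0 F2=2 F3=0; commitIndex=0
Op 3: F2 acks idx 1 -> match: F0=0 F1=0 F2=2 F3=0; commitIndex=0
Op 4: F2 acks idx 2 -> match: F0=0 F1=0 F2=2 F3=0; commitIndex=0
Op 5: append 2 -> log_len=4
Op 6: F2 acks idx 4 -> match: F0=0 F1=0 F2=4 F3=0; commitIndex=0
Op 7: append 3 -> log_len=7
Op 8: append 3 -> log_len=10
Op 9: F0 acks idx 2 -> match: F0=2 F1=0 F2=4 F3=0; commitIndex=2

Answer: 0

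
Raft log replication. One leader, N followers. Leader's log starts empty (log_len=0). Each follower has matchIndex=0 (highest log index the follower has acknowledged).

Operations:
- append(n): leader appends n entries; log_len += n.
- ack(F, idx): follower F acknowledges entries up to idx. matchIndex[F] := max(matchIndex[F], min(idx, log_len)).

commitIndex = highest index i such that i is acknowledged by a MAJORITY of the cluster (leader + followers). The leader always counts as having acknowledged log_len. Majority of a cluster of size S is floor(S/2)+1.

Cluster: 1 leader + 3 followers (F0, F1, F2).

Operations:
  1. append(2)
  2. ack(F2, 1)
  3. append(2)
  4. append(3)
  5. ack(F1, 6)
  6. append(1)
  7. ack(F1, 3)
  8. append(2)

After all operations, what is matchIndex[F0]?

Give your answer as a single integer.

Answer: 0

Derivation:
Op 1: append 2 -> log_len=2
Op 2: F2 acks idx 1 -> match: F0=0 F1=0 F2=1; commitIndex=0
Op 3: append 2 -> log_len=4
Op 4: append 3 -> log_len=7
Op 5: F1 acks idx 6 -> match: F0=0 F1=6 F2=1; commitIndex=1
Op 6: append 1 -> log_len=8
Op 7: F1 acks idx 3 -> match: F0=0 F1=6 F2=1; commitIndex=1
Op 8: append 2 -> log_len=10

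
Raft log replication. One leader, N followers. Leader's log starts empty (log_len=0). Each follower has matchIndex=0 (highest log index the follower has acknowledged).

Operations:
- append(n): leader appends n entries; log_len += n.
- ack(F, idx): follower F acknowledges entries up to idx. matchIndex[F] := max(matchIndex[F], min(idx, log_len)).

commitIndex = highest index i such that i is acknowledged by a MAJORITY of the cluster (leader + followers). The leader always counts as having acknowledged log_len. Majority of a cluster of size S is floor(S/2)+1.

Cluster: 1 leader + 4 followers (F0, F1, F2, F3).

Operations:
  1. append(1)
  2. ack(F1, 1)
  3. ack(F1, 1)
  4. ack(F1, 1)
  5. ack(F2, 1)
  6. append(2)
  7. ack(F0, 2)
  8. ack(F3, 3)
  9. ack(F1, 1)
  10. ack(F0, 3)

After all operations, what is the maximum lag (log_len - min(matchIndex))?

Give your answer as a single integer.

Op 1: append 1 -> log_len=1
Op 2: F1 acks idx 1 -> match: F0=0 F1=1 F2=0 F3=0; commitIndex=0
Op 3: F1 acks idx 1 -> match: F0=0 F1=1 F2=0 F3=0; commitIndex=0
Op 4: F1 acks idx 1 -> match: F0=0 F1=1 F2=0 F3=0; commitIndex=0
Op 5: F2 acks idx 1 -> match: F0=0 F1=1 F2=1 F3=0; commitIndex=1
Op 6: append 2 -> log_len=3
Op 7: F0 acks idx 2 -> match: F0=2 F1=1 F2=1 F3=0; commitIndex=1
Op 8: F3 acks idx 3 -> match: F0=2 F1=1 F2=1 F3=3; commitIndex=2
Op 9: F1 acks idx 1 -> match: F0=2 F1=1 F2=1 F3=3; commitIndex=2
Op 10: F0 acks idx 3 -> match: F0=3 F1=1 F2=1 F3=3; commitIndex=3

Answer: 2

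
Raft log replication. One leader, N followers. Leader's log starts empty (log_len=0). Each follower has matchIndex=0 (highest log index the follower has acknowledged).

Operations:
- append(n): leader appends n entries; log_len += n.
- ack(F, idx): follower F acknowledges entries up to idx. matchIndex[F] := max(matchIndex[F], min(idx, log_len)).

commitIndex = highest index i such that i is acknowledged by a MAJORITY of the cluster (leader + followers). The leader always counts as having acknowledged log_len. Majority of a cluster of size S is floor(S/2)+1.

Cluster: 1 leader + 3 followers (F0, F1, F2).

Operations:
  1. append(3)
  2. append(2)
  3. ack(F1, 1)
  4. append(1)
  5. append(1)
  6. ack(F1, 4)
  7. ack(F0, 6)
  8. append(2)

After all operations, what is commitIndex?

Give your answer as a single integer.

Answer: 4

Derivation:
Op 1: append 3 -> log_len=3
Op 2: append 2 -> log_len=5
Op 3: F1 acks idx 1 -> match: F0=0 F1=1 F2=0; commitIndex=0
Op 4: append 1 -> log_len=6
Op 5: append 1 -> log_len=7
Op 6: F1 acks idx 4 -> match: F0=0 F1=4 F2=0; commitIndex=0
Op 7: F0 acks idx 6 -> match: F0=6 F1=4 F2=0; commitIndex=4
Op 8: append 2 -> log_len=9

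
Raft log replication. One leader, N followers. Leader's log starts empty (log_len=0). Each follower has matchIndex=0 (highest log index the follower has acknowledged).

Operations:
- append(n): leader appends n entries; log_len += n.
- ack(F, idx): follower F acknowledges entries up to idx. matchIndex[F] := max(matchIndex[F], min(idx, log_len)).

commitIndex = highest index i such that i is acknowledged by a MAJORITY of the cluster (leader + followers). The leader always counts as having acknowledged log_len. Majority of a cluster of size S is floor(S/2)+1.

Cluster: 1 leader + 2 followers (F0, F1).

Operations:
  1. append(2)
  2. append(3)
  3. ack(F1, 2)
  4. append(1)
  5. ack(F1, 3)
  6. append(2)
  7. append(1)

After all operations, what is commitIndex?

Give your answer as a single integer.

Op 1: append 2 -> log_len=2
Op 2: append 3 -> log_len=5
Op 3: F1 acks idx 2 -> match: F0=0 F1=2; commitIndex=2
Op 4: append 1 -> log_len=6
Op 5: F1 acks idx 3 -> match: F0=0 F1=3; commitIndex=3
Op 6: append 2 -> log_len=8
Op 7: append 1 -> log_len=9

Answer: 3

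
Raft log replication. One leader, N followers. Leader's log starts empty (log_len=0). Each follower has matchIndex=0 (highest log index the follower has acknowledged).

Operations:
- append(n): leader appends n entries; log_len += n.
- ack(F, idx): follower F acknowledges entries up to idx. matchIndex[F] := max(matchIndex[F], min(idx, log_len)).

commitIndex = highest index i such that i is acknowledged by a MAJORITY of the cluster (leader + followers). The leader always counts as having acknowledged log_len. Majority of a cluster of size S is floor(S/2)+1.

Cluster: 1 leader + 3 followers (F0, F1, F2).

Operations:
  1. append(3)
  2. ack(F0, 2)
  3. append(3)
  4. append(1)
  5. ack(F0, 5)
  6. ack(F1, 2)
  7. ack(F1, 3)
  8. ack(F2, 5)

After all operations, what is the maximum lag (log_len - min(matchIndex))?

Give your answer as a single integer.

Op 1: append 3 -> log_len=3
Op 2: F0 acks idx 2 -> match: F0=2 F1=0 F2=0; commitIndex=0
Op 3: append 3 -> log_len=6
Op 4: append 1 -> log_len=7
Op 5: F0 acks idx 5 -> match: F0=5 F1=0 F2=0; commitIndex=0
Op 6: F1 acks idx 2 -> match: F0=5 F1=2 F2=0; commitIndex=2
Op 7: F1 acks idx 3 -> match: F0=5 F1=3 F2=0; commitIndex=3
Op 8: F2 acks idx 5 -> match: F0=5 F1=3 F2=5; commitIndex=5

Answer: 4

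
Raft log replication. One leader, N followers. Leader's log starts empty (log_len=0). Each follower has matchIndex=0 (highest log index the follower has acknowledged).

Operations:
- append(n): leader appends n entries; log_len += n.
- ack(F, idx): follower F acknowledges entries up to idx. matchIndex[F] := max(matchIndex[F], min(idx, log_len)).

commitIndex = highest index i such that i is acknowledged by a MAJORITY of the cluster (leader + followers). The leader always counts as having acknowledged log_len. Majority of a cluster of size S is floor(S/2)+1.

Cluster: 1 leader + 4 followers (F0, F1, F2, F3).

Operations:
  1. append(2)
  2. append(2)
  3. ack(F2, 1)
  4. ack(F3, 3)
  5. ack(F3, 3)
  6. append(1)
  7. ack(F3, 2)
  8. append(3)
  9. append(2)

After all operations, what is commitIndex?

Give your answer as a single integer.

Answer: 1

Derivation:
Op 1: append 2 -> log_len=2
Op 2: append 2 -> log_len=4
Op 3: F2 acks idx 1 -> match: F0=0 F1=0 F2=1 F3=0; commitIndex=0
Op 4: F3 acks idx 3 -> match: F0=0 F1=0 F2=1 F3=3; commitIndex=1
Op 5: F3 acks idx 3 -> match: F0=0 F1=0 F2=1 F3=3; commitIndex=1
Op 6: append 1 -> log_len=5
Op 7: F3 acks idx 2 -> match: F0=0 F1=0 F2=1 F3=3; commitIndex=1
Op 8: append 3 -> log_len=8
Op 9: append 2 -> log_len=10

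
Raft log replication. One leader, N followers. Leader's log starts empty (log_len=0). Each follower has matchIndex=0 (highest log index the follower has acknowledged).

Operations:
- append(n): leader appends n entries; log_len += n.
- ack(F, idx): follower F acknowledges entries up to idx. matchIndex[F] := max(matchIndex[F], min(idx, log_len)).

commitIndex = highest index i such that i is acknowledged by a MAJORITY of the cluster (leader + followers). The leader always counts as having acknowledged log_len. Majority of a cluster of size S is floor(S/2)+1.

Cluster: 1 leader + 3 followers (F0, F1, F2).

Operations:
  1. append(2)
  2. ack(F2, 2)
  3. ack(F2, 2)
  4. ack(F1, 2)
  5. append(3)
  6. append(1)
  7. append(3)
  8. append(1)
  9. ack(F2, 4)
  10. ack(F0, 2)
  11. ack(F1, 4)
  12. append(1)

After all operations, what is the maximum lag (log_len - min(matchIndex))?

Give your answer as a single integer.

Op 1: append 2 -> log_len=2
Op 2: F2 acks idx 2 -> match: F0=0 F1=0 F2=2; commitIndex=0
Op 3: F2 acks idx 2 -> match: F0=0 F1=0 F2=2; commitIndex=0
Op 4: F1 acks idx 2 -> match: F0=0 F1=2 F2=2; commitIndex=2
Op 5: append 3 -> log_len=5
Op 6: append 1 -> log_len=6
Op 7: append 3 -> log_len=9
Op 8: append 1 -> log_len=10
Op 9: F2 acks idx 4 -> match: F0=0 F1=2 F2=4; commitIndex=2
Op 10: F0 acks idx 2 -> match: F0=2 F1=2 F2=4; commitIndex=2
Op 11: F1 acks idx 4 -> match: F0=2 F1=4 F2=4; commitIndex=4
Op 12: append 1 -> log_len=11

Answer: 9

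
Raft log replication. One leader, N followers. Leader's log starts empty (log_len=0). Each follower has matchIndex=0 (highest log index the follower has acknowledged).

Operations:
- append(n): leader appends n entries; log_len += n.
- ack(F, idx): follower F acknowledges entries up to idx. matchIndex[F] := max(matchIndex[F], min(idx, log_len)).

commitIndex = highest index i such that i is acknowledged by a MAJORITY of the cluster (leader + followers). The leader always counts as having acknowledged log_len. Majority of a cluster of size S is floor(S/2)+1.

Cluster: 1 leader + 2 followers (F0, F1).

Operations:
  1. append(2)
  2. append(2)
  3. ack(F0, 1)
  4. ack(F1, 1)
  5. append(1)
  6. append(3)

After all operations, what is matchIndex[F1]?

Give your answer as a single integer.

Op 1: append 2 -> log_len=2
Op 2: append 2 -> log_len=4
Op 3: F0 acks idx 1 -> match: F0=1 F1=0; commitIndex=1
Op 4: F1 acks idx 1 -> match: F0=1 F1=1; commitIndex=1
Op 5: append 1 -> log_len=5
Op 6: append 3 -> log_len=8

Answer: 1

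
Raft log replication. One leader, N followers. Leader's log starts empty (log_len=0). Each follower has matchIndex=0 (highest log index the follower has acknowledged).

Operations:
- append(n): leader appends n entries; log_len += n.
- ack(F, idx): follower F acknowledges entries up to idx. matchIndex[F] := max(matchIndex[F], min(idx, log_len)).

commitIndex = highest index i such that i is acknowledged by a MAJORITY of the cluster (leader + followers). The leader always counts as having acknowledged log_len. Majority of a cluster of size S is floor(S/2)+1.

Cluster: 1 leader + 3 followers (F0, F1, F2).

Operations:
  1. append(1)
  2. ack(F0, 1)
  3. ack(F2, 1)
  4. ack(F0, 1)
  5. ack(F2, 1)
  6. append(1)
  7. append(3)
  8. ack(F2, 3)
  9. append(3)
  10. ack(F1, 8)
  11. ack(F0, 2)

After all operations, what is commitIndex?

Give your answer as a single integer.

Op 1: append 1 -> log_len=1
Op 2: F0 acks idx 1 -> match: F0=1 F1=0 F2=0; commitIndex=0
Op 3: F2 acks idx 1 -> match: F0=1 F1=0 F2=1; commitIndex=1
Op 4: F0 acks idx 1 -> match: F0=1 F1=0 F2=1; commitIndex=1
Op 5: F2 acks idx 1 -> match: F0=1 F1=0 F2=1; commitIndex=1
Op 6: append 1 -> log_len=2
Op 7: append 3 -> log_len=5
Op 8: F2 acks idx 3 -> match: F0=1 F1=0 F2=3; commitIndex=1
Op 9: append 3 -> log_len=8
Op 10: F1 acks idx 8 -> match: F0=1 F1=8 F2=3; commitIndex=3
Op 11: F0 acks idx 2 -> match: F0=2 F1=8 F2=3; commitIndex=3

Answer: 3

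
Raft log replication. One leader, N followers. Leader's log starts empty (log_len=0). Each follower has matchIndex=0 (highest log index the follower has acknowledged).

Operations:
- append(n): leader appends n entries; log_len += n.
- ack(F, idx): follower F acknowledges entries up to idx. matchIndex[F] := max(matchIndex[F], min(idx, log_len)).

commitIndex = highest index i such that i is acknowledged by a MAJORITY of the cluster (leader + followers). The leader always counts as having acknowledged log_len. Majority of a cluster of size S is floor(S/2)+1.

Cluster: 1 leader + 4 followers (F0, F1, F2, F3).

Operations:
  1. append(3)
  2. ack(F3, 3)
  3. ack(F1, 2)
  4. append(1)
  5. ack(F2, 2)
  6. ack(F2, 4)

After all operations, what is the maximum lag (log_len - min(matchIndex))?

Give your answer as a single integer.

Answer: 4

Derivation:
Op 1: append 3 -> log_len=3
Op 2: F3 acks idx 3 -> match: F0=0 F1=0 F2=0 F3=3; commitIndex=0
Op 3: F1 acks idx 2 -> match: F0=0 F1=2 F2=0 F3=3; commitIndex=2
Op 4: append 1 -> log_len=4
Op 5: F2 acks idx 2 -> match: F0=0 F1=2 F2=2 F3=3; commitIndex=2
Op 6: F2 acks idx 4 -> match: F0=0 F1=2 F2=4 F3=3; commitIndex=3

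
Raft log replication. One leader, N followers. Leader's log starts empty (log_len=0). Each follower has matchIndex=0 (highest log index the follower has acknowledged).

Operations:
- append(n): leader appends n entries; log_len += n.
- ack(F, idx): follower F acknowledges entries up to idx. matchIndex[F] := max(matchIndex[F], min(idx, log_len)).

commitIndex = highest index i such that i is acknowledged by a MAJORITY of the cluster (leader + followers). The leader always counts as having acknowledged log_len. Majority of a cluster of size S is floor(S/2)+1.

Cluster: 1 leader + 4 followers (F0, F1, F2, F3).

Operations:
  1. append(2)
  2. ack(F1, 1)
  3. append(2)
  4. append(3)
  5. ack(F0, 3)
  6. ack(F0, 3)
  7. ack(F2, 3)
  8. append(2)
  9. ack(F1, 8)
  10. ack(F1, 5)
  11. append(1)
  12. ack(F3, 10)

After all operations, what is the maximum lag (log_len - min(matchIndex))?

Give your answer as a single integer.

Answer: 7

Derivation:
Op 1: append 2 -> log_len=2
Op 2: F1 acks idx 1 -> match: F0=0 F1=1 F2=0 F3=0; commitIndex=0
Op 3: append 2 -> log_len=4
Op 4: append 3 -> log_len=7
Op 5: F0 acks idx 3 -> match: F0=3 F1=1 F2=0 F3=0; commitIndex=1
Op 6: F0 acks idx 3 -> match: F0=3 F1=1 F2=0 F3=0; commitIndex=1
Op 7: F2 acks idx 3 -> match: F0=3 F1=1 F2=3 F3=0; commitIndex=3
Op 8: append 2 -> log_len=9
Op 9: F1 acks idx 8 -> match: F0=3 F1=8 F2=3 F3=0; commitIndex=3
Op 10: F1 acks idx 5 -> match: F0=3 F1=8 F2=3 F3=0; commitIndex=3
Op 11: append 1 -> log_len=10
Op 12: F3 acks idx 10 -> match: F0=3 F1=8 F2=3 F3=10; commitIndex=8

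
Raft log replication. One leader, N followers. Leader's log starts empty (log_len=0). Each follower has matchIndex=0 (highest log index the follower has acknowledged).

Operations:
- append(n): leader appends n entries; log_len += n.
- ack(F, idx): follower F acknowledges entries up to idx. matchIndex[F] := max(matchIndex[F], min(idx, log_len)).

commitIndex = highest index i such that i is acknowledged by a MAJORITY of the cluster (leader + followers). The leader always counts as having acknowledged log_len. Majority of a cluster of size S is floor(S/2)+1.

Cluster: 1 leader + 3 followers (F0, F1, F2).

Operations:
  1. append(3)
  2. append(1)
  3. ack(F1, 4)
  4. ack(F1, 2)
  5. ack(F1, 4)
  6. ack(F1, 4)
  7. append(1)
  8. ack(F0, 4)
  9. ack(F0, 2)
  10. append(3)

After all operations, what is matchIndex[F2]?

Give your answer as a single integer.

Op 1: append 3 -> log_len=3
Op 2: append 1 -> log_len=4
Op 3: F1 acks idx 4 -> match: F0=0 F1=4 F2=0; commitIndex=0
Op 4: F1 acks idx 2 -> match: F0=0 F1=4 F2=0; commitIndex=0
Op 5: F1 acks idx 4 -> match: F0=0 F1=4 F2=0; commitIndex=0
Op 6: F1 acks idx 4 -> match: F0=0 F1=4 F2=0; commitIndex=0
Op 7: append 1 -> log_len=5
Op 8: F0 acks idx 4 -> match: F0=4 F1=4 F2=0; commitIndex=4
Op 9: F0 acks idx 2 -> match: F0=4 F1=4 F2=0; commitIndex=4
Op 10: append 3 -> log_len=8

Answer: 0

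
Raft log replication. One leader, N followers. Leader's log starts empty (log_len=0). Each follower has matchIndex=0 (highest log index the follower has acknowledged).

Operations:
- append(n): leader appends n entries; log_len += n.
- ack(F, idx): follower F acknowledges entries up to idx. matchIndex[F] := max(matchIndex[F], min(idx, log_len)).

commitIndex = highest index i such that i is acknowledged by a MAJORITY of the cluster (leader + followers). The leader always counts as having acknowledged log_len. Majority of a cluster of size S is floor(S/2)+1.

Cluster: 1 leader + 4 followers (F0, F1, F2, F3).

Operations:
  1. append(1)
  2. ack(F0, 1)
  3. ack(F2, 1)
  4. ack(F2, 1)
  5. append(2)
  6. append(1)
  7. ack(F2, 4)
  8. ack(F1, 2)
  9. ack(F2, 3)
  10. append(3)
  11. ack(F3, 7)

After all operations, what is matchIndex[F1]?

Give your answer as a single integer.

Op 1: append 1 -> log_len=1
Op 2: F0 acks idx 1 -> match: F0=1 F1=0 F2=0 F3=0; commitIndex=0
Op 3: F2 acks idx 1 -> match: F0=1 F1=0 F2=1 F3=0; commitIndex=1
Op 4: F2 acks idx 1 -> match: F0=1 F1=0 F2=1 F3=0; commitIndex=1
Op 5: append 2 -> log_len=3
Op 6: append 1 -> log_len=4
Op 7: F2 acks idx 4 -> match: F0=1 F1=0 F2=4 F3=0; commitIndex=1
Op 8: F1 acks idx 2 -> match: F0=1 F1=2 F2=4 F3=0; commitIndex=2
Op 9: F2 acks idx 3 -> match: F0=1 F1=2 F2=4 F3=0; commitIndex=2
Op 10: append 3 -> log_len=7
Op 11: F3 acks idx 7 -> match: F0=1 F1=2 F2=4 F3=7; commitIndex=4

Answer: 2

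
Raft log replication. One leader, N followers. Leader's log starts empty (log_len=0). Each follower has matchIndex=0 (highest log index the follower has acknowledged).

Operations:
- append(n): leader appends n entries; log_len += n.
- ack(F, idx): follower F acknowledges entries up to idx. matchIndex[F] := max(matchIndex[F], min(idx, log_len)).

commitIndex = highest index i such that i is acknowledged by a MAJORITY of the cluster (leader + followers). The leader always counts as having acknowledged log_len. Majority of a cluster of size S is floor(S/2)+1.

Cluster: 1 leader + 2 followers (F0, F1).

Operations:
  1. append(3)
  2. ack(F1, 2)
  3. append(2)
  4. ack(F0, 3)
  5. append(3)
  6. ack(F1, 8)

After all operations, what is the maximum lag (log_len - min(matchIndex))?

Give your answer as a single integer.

Answer: 5

Derivation:
Op 1: append 3 -> log_len=3
Op 2: F1 acks idx 2 -> match: F0=0 F1=2; commitIndex=2
Op 3: append 2 -> log_len=5
Op 4: F0 acks idx 3 -> match: F0=3 F1=2; commitIndex=3
Op 5: append 3 -> log_len=8
Op 6: F1 acks idx 8 -> match: F0=3 F1=8; commitIndex=8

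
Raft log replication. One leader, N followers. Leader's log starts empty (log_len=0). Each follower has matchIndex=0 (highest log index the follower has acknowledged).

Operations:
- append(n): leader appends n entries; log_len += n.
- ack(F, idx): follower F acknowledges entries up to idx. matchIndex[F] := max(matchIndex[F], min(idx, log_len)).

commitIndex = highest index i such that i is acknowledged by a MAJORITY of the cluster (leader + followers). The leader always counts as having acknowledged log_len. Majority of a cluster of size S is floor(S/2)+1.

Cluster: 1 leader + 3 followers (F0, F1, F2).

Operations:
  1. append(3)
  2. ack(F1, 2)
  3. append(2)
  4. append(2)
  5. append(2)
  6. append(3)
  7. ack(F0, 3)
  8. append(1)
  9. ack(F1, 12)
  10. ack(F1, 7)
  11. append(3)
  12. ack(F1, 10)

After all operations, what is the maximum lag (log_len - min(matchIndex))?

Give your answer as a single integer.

Op 1: append 3 -> log_len=3
Op 2: F1 acks idx 2 -> match: F0=0 F1=2 F2=0; commitIndex=0
Op 3: append 2 -> log_len=5
Op 4: append 2 -> log_len=7
Op 5: append 2 -> log_len=9
Op 6: append 3 -> log_len=12
Op 7: F0 acks idx 3 -> match: F0=3 F1=2 F2=0; commitIndex=2
Op 8: append 1 -> log_len=13
Op 9: F1 acks idx 12 -> match: F0=3 F1=12 F2=0; commitIndex=3
Op 10: F1 acks idx 7 -> match: F0=3 F1=12 F2=0; commitIndex=3
Op 11: append 3 -> log_len=16
Op 12: F1 acks idx 10 -> match: F0=3 F1=12 F2=0; commitIndex=3

Answer: 16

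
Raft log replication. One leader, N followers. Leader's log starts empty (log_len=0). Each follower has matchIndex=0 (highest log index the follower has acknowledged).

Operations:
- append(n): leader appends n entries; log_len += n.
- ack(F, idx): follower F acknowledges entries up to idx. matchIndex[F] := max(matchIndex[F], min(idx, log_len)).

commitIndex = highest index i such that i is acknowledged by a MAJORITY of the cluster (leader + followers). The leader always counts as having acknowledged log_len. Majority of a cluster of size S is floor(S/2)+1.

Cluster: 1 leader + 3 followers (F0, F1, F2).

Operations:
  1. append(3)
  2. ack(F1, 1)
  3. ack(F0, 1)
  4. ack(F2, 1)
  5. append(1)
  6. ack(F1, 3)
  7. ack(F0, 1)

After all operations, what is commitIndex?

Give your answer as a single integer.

Op 1: append 3 -> log_len=3
Op 2: F1 acks idx 1 -> match: F0=0 F1=1 F2=0; commitIndex=0
Op 3: F0 acks idx 1 -> match: F0=1 F1=1 F2=0; commitIndex=1
Op 4: F2 acks idx 1 -> match: F0=1 F1=1 F2=1; commitIndex=1
Op 5: append 1 -> log_len=4
Op 6: F1 acks idx 3 -> match: F0=1 F1=3 F2=1; commitIndex=1
Op 7: F0 acks idx 1 -> match: F0=1 F1=3 F2=1; commitIndex=1

Answer: 1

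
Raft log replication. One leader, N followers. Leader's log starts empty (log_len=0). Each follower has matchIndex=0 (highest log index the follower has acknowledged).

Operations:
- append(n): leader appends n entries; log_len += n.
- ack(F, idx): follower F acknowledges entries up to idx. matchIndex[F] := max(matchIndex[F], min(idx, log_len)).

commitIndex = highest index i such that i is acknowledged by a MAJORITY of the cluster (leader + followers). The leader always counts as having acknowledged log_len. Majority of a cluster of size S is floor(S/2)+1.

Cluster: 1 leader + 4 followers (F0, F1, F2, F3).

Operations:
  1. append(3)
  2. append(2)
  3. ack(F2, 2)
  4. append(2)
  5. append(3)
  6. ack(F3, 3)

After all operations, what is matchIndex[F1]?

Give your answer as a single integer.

Answer: 0

Derivation:
Op 1: append 3 -> log_len=3
Op 2: append 2 -> log_len=5
Op 3: F2 acks idx 2 -> match: F0=0 F1=0 F2=2 F3=0; commitIndex=0
Op 4: append 2 -> log_len=7
Op 5: append 3 -> log_len=10
Op 6: F3 acks idx 3 -> match: F0=0 F1=0 F2=2 F3=3; commitIndex=2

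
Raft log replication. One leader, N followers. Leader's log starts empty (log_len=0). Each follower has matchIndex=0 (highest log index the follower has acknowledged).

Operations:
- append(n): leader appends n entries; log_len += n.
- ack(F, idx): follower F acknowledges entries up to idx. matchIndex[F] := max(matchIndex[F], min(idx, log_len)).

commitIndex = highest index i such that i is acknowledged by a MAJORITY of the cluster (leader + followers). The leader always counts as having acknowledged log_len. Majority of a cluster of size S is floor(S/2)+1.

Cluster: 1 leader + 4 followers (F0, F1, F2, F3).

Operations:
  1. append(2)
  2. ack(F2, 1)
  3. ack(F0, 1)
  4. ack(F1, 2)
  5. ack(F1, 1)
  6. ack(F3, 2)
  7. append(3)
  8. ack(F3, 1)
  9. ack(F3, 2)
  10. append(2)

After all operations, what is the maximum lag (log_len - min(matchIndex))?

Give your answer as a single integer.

Answer: 6

Derivation:
Op 1: append 2 -> log_len=2
Op 2: F2 acks idx 1 -> match: F0=0 F1=0 F2=1 F3=0; commitIndex=0
Op 3: F0 acks idx 1 -> match: F0=1 F1=0 F2=1 F3=0; commitIndex=1
Op 4: F1 acks idx 2 -> match: F0=1 F1=2 F2=1 F3=0; commitIndex=1
Op 5: F1 acks idx 1 -> match: F0=1 F1=2 F2=1 F3=0; commitIndex=1
Op 6: F3 acks idx 2 -> match: F0=1 F1=2 F2=1 F3=2; commitIndex=2
Op 7: append 3 -> log_len=5
Op 8: F3 acks idx 1 -> match: F0=1 F1=2 F2=1 F3=2; commitIndex=2
Op 9: F3 acks idx 2 -> match: F0=1 F1=2 F2=1 F3=2; commitIndex=2
Op 10: append 2 -> log_len=7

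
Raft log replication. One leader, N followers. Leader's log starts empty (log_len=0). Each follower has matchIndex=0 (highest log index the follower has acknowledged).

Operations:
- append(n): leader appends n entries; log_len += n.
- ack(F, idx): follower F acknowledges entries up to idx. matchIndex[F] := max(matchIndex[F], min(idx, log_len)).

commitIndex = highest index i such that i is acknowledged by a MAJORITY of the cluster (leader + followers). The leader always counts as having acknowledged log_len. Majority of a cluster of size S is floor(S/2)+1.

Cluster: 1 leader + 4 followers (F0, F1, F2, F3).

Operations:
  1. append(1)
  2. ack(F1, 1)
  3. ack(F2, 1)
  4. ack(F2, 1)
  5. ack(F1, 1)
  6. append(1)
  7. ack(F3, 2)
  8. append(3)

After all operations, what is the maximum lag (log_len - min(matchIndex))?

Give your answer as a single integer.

Answer: 5

Derivation:
Op 1: append 1 -> log_len=1
Op 2: F1 acks idx 1 -> match: F0=0 F1=1 F2=0 F3=0; commitIndex=0
Op 3: F2 acks idx 1 -> match: F0=0 F1=1 F2=1 F3=0; commitIndex=1
Op 4: F2 acks idx 1 -> match: F0=0 F1=1 F2=1 F3=0; commitIndex=1
Op 5: F1 acks idx 1 -> match: F0=0 F1=1 F2=1 F3=0; commitIndex=1
Op 6: append 1 -> log_len=2
Op 7: F3 acks idx 2 -> match: F0=0 F1=1 F2=1 F3=2; commitIndex=1
Op 8: append 3 -> log_len=5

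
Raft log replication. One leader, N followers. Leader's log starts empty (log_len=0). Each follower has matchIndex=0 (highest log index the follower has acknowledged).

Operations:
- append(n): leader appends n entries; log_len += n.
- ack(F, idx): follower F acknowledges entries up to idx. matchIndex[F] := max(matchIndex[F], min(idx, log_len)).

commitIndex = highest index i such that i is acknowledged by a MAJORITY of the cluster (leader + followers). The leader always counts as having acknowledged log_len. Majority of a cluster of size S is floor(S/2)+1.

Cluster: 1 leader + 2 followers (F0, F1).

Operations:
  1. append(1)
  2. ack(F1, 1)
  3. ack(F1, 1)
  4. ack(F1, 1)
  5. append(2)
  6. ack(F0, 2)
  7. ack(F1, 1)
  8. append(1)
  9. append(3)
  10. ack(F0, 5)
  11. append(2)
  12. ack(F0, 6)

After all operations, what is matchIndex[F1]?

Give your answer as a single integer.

Answer: 1

Derivation:
Op 1: append 1 -> log_len=1
Op 2: F1 acks idx 1 -> match: F0=0 F1=1; commitIndex=1
Op 3: F1 acks idx 1 -> match: F0=0 F1=1; commitIndex=1
Op 4: F1 acks idx 1 -> match: F0=0 F1=1; commitIndex=1
Op 5: append 2 -> log_len=3
Op 6: F0 acks idx 2 -> match: F0=2 F1=1; commitIndex=2
Op 7: F1 acks idx 1 -> match: F0=2 F1=1; commitIndex=2
Op 8: append 1 -> log_len=4
Op 9: append 3 -> log_len=7
Op 10: F0 acks idx 5 -> match: F0=5 F1=1; commitIndex=5
Op 11: append 2 -> log_len=9
Op 12: F0 acks idx 6 -> match: F0=6 F1=1; commitIndex=6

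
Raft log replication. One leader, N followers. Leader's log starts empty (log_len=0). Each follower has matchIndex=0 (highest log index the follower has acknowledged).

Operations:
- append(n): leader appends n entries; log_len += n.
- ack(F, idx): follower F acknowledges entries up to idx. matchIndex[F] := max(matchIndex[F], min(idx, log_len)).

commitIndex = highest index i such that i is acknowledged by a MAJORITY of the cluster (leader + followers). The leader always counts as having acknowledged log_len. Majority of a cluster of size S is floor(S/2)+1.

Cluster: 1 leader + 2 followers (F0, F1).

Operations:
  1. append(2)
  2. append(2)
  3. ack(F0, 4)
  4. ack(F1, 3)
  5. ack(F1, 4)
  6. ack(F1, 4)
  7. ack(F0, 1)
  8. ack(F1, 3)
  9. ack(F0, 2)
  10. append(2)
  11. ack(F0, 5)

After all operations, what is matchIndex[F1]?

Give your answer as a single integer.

Op 1: append 2 -> log_len=2
Op 2: append 2 -> log_len=4
Op 3: F0 acks idx 4 -> match: F0=4 F1=0; commitIndex=4
Op 4: F1 acks idx 3 -> match: F0=4 F1=3; commitIndex=4
Op 5: F1 acks idx 4 -> match: F0=4 F1=4; commitIndex=4
Op 6: F1 acks idx 4 -> match: F0=4 F1=4; commitIndex=4
Op 7: F0 acks idx 1 -> match: F0=4 F1=4; commitIndex=4
Op 8: F1 acks idx 3 -> match: F0=4 F1=4; commitIndex=4
Op 9: F0 acks idx 2 -> match: F0=4 F1=4; commitIndex=4
Op 10: append 2 -> log_len=6
Op 11: F0 acks idx 5 -> match: F0=5 F1=4; commitIndex=5

Answer: 4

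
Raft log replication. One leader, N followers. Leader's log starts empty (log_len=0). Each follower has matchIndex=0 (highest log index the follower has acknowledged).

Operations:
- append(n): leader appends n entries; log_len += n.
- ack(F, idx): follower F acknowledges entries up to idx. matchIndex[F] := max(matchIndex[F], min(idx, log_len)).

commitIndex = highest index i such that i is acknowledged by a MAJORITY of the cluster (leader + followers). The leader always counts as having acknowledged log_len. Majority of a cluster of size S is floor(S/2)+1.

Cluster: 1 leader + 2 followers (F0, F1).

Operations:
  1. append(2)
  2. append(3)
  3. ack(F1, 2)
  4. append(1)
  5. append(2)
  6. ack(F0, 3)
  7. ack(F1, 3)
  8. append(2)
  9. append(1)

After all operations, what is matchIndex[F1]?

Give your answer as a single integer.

Answer: 3

Derivation:
Op 1: append 2 -> log_len=2
Op 2: append 3 -> log_len=5
Op 3: F1 acks idx 2 -> match: F0=0 F1=2; commitIndex=2
Op 4: append 1 -> log_len=6
Op 5: append 2 -> log_len=8
Op 6: F0 acks idx 3 -> match: F0=3 F1=2; commitIndex=3
Op 7: F1 acks idx 3 -> match: F0=3 F1=3; commitIndex=3
Op 8: append 2 -> log_len=10
Op 9: append 1 -> log_len=11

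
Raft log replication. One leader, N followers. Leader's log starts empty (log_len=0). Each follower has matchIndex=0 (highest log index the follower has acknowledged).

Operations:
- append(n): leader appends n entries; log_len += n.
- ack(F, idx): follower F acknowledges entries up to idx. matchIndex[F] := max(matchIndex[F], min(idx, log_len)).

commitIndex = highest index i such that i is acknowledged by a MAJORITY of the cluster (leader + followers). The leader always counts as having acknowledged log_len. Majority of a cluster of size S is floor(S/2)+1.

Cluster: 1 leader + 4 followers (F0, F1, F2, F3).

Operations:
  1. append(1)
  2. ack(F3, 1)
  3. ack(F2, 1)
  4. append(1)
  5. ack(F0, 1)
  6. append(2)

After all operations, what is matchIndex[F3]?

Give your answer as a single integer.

Answer: 1

Derivation:
Op 1: append 1 -> log_len=1
Op 2: F3 acks idx 1 -> match: F0=0 F1=0 F2=0 F3=1; commitIndex=0
Op 3: F2 acks idx 1 -> match: F0=0 F1=0 F2=1 F3=1; commitIndex=1
Op 4: append 1 -> log_len=2
Op 5: F0 acks idx 1 -> match: F0=1 F1=0 F2=1 F3=1; commitIndex=1
Op 6: append 2 -> log_len=4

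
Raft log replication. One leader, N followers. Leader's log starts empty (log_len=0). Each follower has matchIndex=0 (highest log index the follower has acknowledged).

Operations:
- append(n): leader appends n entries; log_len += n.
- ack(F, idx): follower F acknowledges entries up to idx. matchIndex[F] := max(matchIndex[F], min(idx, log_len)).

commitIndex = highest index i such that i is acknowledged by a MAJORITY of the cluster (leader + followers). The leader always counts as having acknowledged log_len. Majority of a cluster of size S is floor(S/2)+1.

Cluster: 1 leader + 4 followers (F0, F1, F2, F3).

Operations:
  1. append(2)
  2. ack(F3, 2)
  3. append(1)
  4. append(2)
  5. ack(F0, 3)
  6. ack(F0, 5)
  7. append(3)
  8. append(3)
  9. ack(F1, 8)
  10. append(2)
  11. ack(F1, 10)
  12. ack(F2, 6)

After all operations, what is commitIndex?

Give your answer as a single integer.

Op 1: append 2 -> log_len=2
Op 2: F3 acks idx 2 -> match: F0=0 F1=0 F2=0 F3=2; commitIndex=0
Op 3: append 1 -> log_len=3
Op 4: append 2 -> log_len=5
Op 5: F0 acks idx 3 -> match: F0=3 F1=0 F2=0 F3=2; commitIndex=2
Op 6: F0 acks idx 5 -> match: F0=5 F1=0 F2=0 F3=2; commitIndex=2
Op 7: append 3 -> log_len=8
Op 8: append 3 -> log_len=11
Op 9: F1 acks idx 8 -> match: F0=5 F1=8 F2=0 F3=2; commitIndex=5
Op 10: append 2 -> log_len=13
Op 11: F1 acks idx 10 -> match: F0=5 F1=10 F2=0 F3=2; commitIndex=5
Op 12: F2 acks idx 6 -> match: F0=5 F1=10 F2=6 F3=2; commitIndex=6

Answer: 6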